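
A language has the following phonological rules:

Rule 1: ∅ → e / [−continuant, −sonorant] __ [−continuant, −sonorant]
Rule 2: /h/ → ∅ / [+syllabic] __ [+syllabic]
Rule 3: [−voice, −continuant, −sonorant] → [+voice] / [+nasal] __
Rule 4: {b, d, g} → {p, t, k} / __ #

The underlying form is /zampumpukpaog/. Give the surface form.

zambumbukepaok

Rule 1 (stop-cluster e-epenthesis): /k/ and /p/ form a stop–stop cluster, so [e] is inserted between them. /zampumpukpaog/ → zampumpukepaog.
Rule 2 (intervocalic h-deletion): no segment meets the environment; /zampumpukepaog/ is unchanged.
Rule 3 (post-nasal voicing): /p/ is a voiceless stop immediately after the nasal /m/, so it voices to [b]. /p/ is a voiceless stop immediately after the nasal /m/, so it voices to [b]. /zampumpukepaog/ → zambumbukepaog.
Rule 4 (final devoicing): /g/ is a voiced stop in word-final position, so it devoices to [k]. /zambumbukepaog/ → zambumbukepaok.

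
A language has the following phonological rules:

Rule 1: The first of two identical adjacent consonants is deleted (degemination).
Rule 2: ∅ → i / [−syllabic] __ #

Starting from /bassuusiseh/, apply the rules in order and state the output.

basuusisehi

Rule 1 (degemination): /ss/ is a geminate; the first /s/ deletes. /bassuusiseh/ → basuusiseh.
Rule 2 (final i-epenthesis): the form ends in the consonant /h/, so [i] is inserted word-finally. /basuusiseh/ → basuusisehi.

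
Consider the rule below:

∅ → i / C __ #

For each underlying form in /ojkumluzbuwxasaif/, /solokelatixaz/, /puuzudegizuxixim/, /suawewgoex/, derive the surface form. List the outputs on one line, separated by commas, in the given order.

ojkumluzbuwxasaifi, solokelatixazi, puuzudegizuxiximi, suawewgoexi

/ojkumluzbuwxasaif/: the form ends in the consonant /f/, so [i] is inserted word-finally. → [ojkumluzbuwxasaifi].
/solokelatixaz/: the form ends in the consonant /z/, so [i] is inserted word-finally. → [solokelatixazi].
/puuzudegizuxixim/: the form ends in the consonant /m/, so [i] is inserted word-finally. → [puuzudegizuxiximi].
/suawewgoex/: the form ends in the consonant /x/, so [i] is inserted word-finally. → [suawewgoexi].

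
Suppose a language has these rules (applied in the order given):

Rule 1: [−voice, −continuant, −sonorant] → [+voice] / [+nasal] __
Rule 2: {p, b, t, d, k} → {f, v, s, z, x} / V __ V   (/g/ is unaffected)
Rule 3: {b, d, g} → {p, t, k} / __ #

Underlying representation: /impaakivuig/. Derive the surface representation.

imbaaxivuik

Rule 1 (post-nasal voicing): /p/ is a voiceless stop immediately after the nasal /m/, so it voices to [b]. /impaakivuig/ → imbaakivuig.
Rule 2 (intervocalic spirantization): /k/ is a stop between vowels /a/ and /i/, so it spirantizes to the fricative [x]. /imbaakivuig/ → imbaaxivuig.
Rule 3 (final devoicing): /g/ is a voiced stop in word-final position, so it devoices to [k]. /imbaaxivuig/ → imbaaxivuik.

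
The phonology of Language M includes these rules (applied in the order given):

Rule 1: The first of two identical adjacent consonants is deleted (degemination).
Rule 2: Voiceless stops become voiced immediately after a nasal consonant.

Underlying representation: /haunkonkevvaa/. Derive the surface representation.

haungongevaa

Rule 1 (degemination): /vv/ is a geminate; the first /v/ deletes. /haunkonkevvaa/ → haunkonkevaa.
Rule 2 (post-nasal voicing): /k/ is a voiceless stop immediately after the nasal /n/, so it voices to [g]. /k/ is a voiceless stop immediately after the nasal /n/, so it voices to [g]. /haunkonkevaa/ → haungongevaa.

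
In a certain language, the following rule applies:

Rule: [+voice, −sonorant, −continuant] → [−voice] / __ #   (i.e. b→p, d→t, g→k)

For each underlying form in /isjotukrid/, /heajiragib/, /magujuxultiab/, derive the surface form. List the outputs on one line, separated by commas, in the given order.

/isjotukrid/: /d/ is a voiced stop in word-final position, so it devoices to [t]. → [isjotukrit].
/heajiragib/: /b/ is a voiced stop in word-final position, so it devoices to [p]. → [heajiragip].
/magujuxultiab/: /b/ is a voiced stop in word-final position, so it devoices to [p]. → [magujuxultiap].

isjotukrit, heajiragip, magujuxultiap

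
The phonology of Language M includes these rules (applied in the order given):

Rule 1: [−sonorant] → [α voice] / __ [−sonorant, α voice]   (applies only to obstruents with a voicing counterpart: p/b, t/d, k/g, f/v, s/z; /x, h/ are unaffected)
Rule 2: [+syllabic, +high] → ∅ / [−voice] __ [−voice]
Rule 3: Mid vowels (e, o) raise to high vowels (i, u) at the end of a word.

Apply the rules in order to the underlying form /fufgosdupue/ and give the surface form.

Rule 1 (regressive voicing assimilation): /f/ precedes the voiced obstruent /g/, so it voices to [v] by assimilation. /s/ precedes the voiced obstruent /d/, so it voices to [z] by assimilation. /fufgosdupue/ → fuvgozdupue.
Rule 2 (high vowel syncope): no segment meets the environment; /fuvgozdupue/ is unchanged.
Rule 3 (final vowel raising): /e/ is a mid vowel in word-final position, so it raises to [i]. /fuvgozdupue/ → fuvgozdupui.

fuvgozdupui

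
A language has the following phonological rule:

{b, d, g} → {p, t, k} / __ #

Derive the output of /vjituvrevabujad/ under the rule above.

vjituvrevabujat

Scanning /vjituvrevabujad/: /b/ at position 11 is not in the conditioning environment; /d/ is a voiced stop in word-final position, so it devoices to [t].
Result: [vjituvrevabujat].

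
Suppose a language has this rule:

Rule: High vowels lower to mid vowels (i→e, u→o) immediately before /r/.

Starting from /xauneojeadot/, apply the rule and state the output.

xauneojeadot

No segment of /xauneojeadot/ meets the structural description of the rule, so the form surfaces unchanged.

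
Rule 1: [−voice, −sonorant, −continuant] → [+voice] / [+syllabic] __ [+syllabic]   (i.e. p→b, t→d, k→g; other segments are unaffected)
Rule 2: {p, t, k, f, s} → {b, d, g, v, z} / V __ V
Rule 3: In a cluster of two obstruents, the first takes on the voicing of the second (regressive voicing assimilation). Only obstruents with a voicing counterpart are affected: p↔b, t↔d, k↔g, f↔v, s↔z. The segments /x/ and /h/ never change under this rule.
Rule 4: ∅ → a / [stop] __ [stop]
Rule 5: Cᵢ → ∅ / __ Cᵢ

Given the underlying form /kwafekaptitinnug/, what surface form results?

Rule 1 (intervocalic voicing): /k/ is a voiceless stop between vowels /e/ and /a/, so it voices to [g]. /t/ is a voiceless stop between vowels /i/ and /i/, so it voices to [d]. /kwafekaptitinnug/ → kwafegaptidinnug.
Rule 2 (intervocalic voicing): /f/ is a voiceless obstruent between vowels /a/ and /e/, so it voices to [v]. /kwafegaptidinnug/ → kwavegaptidinnug.
Rule 3 (regressive voicing assimilation): no segment meets the environment; /kwavegaptidinnug/ is unchanged.
Rule 4 (stop-cluster a-epenthesis): /p/ and /t/ form a stop–stop cluster, so [a] is inserted between them. /kwavegaptidinnug/ → kwavegapatidinnug.
Rule 5 (degemination): /nn/ is a geminate; the first /n/ deletes. /kwavegapatidinnug/ → kwavegapatidinug.

kwavegapatidinug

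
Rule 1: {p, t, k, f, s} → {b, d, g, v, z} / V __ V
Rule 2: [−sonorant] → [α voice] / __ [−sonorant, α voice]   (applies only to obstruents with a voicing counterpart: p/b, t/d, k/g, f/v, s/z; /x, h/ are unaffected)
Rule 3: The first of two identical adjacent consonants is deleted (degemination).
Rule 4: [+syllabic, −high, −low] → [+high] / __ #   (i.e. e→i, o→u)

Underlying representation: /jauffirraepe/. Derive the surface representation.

jaufiraebi

Rule 1 (intervocalic voicing): /p/ is a voiceless obstruent between vowels /e/ and /e/, so it voices to [b]. /jauffirraepe/ → jauffirraebe.
Rule 2 (regressive voicing assimilation): no segment meets the environment; /jauffirraebe/ is unchanged.
Rule 3 (degemination): /ff/ is a geminate; the first /f/ deletes. /rr/ is a geminate; the first /r/ deletes. /jauffirraebe/ → jaufiraebe.
Rule 4 (final vowel raising): /e/ is a mid vowel in word-final position, so it raises to [i]. /jaufiraebe/ → jaufiraebi.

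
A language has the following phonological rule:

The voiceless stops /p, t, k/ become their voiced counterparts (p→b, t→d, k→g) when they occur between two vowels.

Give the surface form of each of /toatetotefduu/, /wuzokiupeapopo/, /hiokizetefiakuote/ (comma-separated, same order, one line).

/toatetotefduu/: /t/ is a voiceless stop between vowels /a/ and /e/, so it voices to [d]. /t/ is a voiceless stop between vowels /e/ and /o/, so it voices to [d]. /t/ is a voiceless stop between vowels /o/ and /e/, so it voices to [d]. → [toadedodefduu].
/wuzokiupeapopo/: /k/ is a voiceless stop between vowels /o/ and /i/, so it voices to [g]. /p/ is a voiceless stop between vowels /u/ and /e/, so it voices to [b]. /p/ is a voiceless stop between vowels /a/ and /o/, so it voices to [b]. /p/ is a voiceless stop between vowels /o/ and /o/, so it voices to [b]. → [wuzogiubeabobo].
/hiokizetefiakuote/: /k/ is a voiceless stop between vowels /o/ and /i/, so it voices to [g]. /t/ is a voiceless stop between vowels /e/ and /e/, so it voices to [d]. /k/ is a voiceless stop between vowels /a/ and /u/, so it voices to [g]. /t/ is a voiceless stop between vowels /o/ and /e/, so it voices to [d]. → [hiogizedefiaguode].

toadedodefduu, wuzogiubeabobo, hiogizedefiaguode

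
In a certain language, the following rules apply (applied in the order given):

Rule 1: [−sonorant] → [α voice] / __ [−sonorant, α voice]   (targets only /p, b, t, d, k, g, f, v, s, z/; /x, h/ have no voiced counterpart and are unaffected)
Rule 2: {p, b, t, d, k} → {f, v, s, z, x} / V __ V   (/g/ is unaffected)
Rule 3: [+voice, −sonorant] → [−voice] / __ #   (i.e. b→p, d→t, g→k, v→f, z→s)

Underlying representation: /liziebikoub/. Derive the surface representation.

Rule 1 (regressive voicing assimilation): no segment meets the environment; /liziebikoub/ is unchanged.
Rule 2 (intervocalic spirantization): /b/ is a stop between vowels /e/ and /i/, so it spirantizes to the fricative [v]. /k/ is a stop between vowels /i/ and /o/, so it spirantizes to the fricative [x]. /liziebikoub/ → lizievixoub.
Rule 3 (final devoicing): /b/ is a voiced obstruent in word-final position, so it devoices to [p]. /lizievixoub/ → lizievixoup.

lizievixoup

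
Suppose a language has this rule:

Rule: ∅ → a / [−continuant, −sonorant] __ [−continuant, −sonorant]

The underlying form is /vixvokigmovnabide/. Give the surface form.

vixvokigmovnabide

No segment of /vixvokigmovnabide/ meets the structural description of the rule, so the form surfaces unchanged.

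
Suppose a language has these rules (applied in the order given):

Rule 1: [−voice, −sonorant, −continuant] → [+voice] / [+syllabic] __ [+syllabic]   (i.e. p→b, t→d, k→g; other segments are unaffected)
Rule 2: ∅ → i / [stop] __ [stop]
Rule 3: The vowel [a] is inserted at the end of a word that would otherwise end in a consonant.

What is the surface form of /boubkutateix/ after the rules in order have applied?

Rule 1 (intervocalic voicing): /t/ is a voiceless stop between vowels /u/ and /a/, so it voices to [d]. /t/ is a voiceless stop between vowels /a/ and /e/, so it voices to [d]. /boubkutateix/ → boubkudadeix.
Rule 2 (stop-cluster i-epenthesis): /b/ and /k/ form a stop–stop cluster, so [i] is inserted between them. /boubkudadeix/ → boubikudadeix.
Rule 3 (final a-epenthesis): the form ends in the consonant /x/, so [a] is inserted word-finally. /boubikudadeix/ → boubikudadeixa.

boubikudadeixa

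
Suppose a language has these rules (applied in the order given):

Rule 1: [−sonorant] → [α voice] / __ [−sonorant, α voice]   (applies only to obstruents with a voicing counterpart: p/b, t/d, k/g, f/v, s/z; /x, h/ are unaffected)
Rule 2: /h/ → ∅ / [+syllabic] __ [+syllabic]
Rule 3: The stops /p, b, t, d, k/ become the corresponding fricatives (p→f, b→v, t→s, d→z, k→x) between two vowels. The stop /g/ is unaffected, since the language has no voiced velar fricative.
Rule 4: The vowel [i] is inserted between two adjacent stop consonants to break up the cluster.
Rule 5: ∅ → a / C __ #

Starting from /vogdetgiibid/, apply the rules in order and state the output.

Rule 1 (regressive voicing assimilation): /t/ precedes the voiced obstruent /g/, so it voices to [d] by assimilation. /vogdetgiibid/ → vogdedgiibid.
Rule 2 (intervocalic h-deletion): no segment meets the environment; /vogdedgiibid/ is unchanged.
Rule 3 (intervocalic spirantization): /b/ is a stop between vowels /i/ and /i/, so it spirantizes to the fricative [v]. /vogdedgiibid/ → vogdedgiivid.
Rule 4 (stop-cluster i-epenthesis): /g/ and /d/ form a stop–stop cluster, so [i] is inserted between them. /d/ and /g/ form a stop–stop cluster, so [i] is inserted between them. /vogdedgiivid/ → vogidedigiivid.
Rule 5 (final a-epenthesis): the form ends in the consonant /d/, so [a] is inserted word-finally. /vogidedigiivid/ → vogidedigiivida.

vogidedigiivida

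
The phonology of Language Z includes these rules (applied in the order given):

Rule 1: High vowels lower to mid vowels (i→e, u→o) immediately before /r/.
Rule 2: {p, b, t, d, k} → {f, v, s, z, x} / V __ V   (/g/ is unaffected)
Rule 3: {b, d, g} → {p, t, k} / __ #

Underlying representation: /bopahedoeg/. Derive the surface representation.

Rule 1 (pre-rhotic lowering): no segment meets the environment; /bopahedoeg/ is unchanged.
Rule 2 (intervocalic spirantization): /p/ is a stop between vowels /o/ and /a/, so it spirantizes to the fricative [f]. /d/ is a stop between vowels /e/ and /o/, so it spirantizes to the fricative [z]. /bopahedoeg/ → bofahezoeg.
Rule 3 (final devoicing): /g/ is a voiced stop in word-final position, so it devoices to [k]. /bofahezoeg/ → bofahezoek.

bofahezoek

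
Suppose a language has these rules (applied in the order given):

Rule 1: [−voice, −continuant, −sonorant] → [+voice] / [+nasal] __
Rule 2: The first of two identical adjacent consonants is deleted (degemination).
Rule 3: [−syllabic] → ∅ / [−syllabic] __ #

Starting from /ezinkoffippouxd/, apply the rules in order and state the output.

Rule 1 (post-nasal voicing): /k/ is a voiceless stop immediately after the nasal /n/, so it voices to [g]. /ezinkoffippouxd/ → ezingoffippouxd.
Rule 2 (degemination): /ff/ is a geminate; the first /f/ deletes. /pp/ is a geminate; the first /p/ deletes. /ezingoffippouxd/ → ezingofipouxd.
Rule 3 (final cluster simplification): /d/ is the second consonant of a word-final cluster /xd/, so it deletes. /ezingofipouxd/ → ezingofipoux.

ezingofipoux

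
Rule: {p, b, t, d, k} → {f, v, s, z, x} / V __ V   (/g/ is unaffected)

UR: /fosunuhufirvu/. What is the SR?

fosunuhufirvu

No segment of /fosunuhufirvu/ meets the structural description of the rule, so the form surfaces unchanged.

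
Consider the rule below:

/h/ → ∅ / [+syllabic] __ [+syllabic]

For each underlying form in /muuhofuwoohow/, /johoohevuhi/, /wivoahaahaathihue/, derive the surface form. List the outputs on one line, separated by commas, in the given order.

muuofuwooow, joooevui, wivoaaaaathiue

/muuhofuwoohow/: /h/ occurs between vowels /u/ and /o/, so it deletes. /h/ occurs between vowels /o/ and /o/, so it deletes. → [muuofuwooow].
/johoohevuhi/: /h/ occurs between vowels /o/ and /o/, so it deletes. /h/ occurs between vowels /o/ and /e/, so it deletes. /h/ occurs between vowels /u/ and /i/, so it deletes. → [joooevui].
/wivoahaahaathihue/: /h/ occurs between vowels /a/ and /a/, so it deletes. /h/ occurs between vowels /a/ and /a/, so it deletes. /h/ occurs between vowels /i/ and /u/, so it deletes. → [wivoaaaaathiue].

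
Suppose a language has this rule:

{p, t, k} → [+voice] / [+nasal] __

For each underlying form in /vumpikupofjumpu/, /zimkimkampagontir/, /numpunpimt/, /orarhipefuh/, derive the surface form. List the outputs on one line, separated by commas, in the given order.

vumbikupofjumbu, zimgimgambagondir, numbunbimd, orarhipefuh

/vumpikupofjumpu/: /p/ is a voiceless stop immediately after the nasal /m/, so it voices to [b]. /p/ is a voiceless stop immediately after the nasal /m/, so it voices to [b]. → [vumbikupofjumbu].
/zimkimkampagontir/: /k/ is a voiceless stop immediately after the nasal /m/, so it voices to [g]. /k/ is a voiceless stop immediately after the nasal /m/, so it voices to [g]. /p/ is a voiceless stop immediately after the nasal /m/, so it voices to [b]. /t/ is a voiceless stop immediately after the nasal /n/, so it voices to [d]. → [zimgimgambagondir].
/numpunpimt/: /p/ is a voiceless stop immediately after the nasal /m/, so it voices to [b]. /p/ is a voiceless stop immediately after the nasal /n/, so it voices to [b]. /t/ is a voiceless stop immediately after the nasal /m/, so it voices to [d]. → [numbunbimd].
/orarhipefuh/: the rule's environment is not met; surfaces unchanged as [orarhipefuh].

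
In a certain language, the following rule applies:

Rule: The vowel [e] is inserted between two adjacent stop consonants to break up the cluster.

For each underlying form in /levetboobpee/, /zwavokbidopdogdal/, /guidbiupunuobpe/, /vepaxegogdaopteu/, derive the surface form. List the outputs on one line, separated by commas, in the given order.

leveteboobepee, zwavokebidopedogedal, guidebiupunuobepe, vepaxegogedaopeteu

/levetboobpee/: /t/ and /b/ form a stop–stop cluster, so [e] is inserted between them. /b/ and /p/ form a stop–stop cluster, so [e] is inserted between them. → [leveteboobepee].
/zwavokbidopdogdal/: /k/ and /b/ form a stop–stop cluster, so [e] is inserted between them. /p/ and /d/ form a stop–stop cluster, so [e] is inserted between them. /g/ and /d/ form a stop–stop cluster, so [e] is inserted between them. → [zwavokebidopedogedal].
/guidbiupunuobpe/: /d/ and /b/ form a stop–stop cluster, so [e] is inserted between them. /b/ and /p/ form a stop–stop cluster, so [e] is inserted between them. → [guidebiupunuobepe].
/vepaxegogdaopteu/: /g/ and /d/ form a stop–stop cluster, so [e] is inserted between them. /p/ and /t/ form a stop–stop cluster, so [e] is inserted between them. → [vepaxegogedaopeteu].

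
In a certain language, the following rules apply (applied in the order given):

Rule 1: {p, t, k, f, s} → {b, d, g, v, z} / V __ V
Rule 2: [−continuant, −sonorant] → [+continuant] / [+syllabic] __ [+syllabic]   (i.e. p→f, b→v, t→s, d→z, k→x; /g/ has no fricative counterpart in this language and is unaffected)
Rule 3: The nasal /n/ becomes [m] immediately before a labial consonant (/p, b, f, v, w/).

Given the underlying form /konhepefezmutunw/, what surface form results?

Rule 1 (intervocalic voicing): /p/ is a voiceless obstruent between vowels /e/ and /e/, so it voices to [b]. /f/ is a voiceless obstruent between vowels /e/ and /e/, so it voices to [v]. /t/ is a voiceless obstruent between vowels /u/ and /u/, so it voices to [d]. /konhepefezmutunw/ → konhebevezmudunw.
Rule 2 (intervocalic spirantization): /b/ is a stop between vowels /e/ and /e/, so it spirantizes to the fricative [v]. /d/ is a stop between vowels /u/ and /u/, so it spirantizes to the fricative [z]. /konhebevezmudunw/ → konhevevezmuzunw.
Rule 3 (nasal place assimilation): /n/ precedes the labial consonant /w/, so it assimilates in place to [m]. /konhevevezmuzunw/ → konhevevezmuzumw.

konhevevezmuzumw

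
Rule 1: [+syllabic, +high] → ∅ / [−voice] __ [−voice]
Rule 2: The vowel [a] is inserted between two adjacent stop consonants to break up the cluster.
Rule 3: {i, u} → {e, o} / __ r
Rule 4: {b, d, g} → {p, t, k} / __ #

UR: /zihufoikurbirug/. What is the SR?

Rule 1 (high vowel syncope): /u/ is a high vowel flanked by voiceless consonants /h/ and /f/, so it deletes. /zihufoikurbirug/ → zihfoikurbirug.
Rule 2 (stop-cluster a-epenthesis): no segment meets the environment; /zihfoikurbirug/ is unchanged.
Rule 3 (pre-rhotic lowering): /u/ is a high vowel immediately before /r/, so it lowers to [o]. /i/ is a high vowel immediately before /r/, so it lowers to [e]. /zihfoikurbirug/ → zihfoikorberug.
Rule 4 (final devoicing): /g/ is a voiced stop in word-final position, so it devoices to [k]. /zihfoikorberug/ → zihfoikorberuk.

zihfoikorberuk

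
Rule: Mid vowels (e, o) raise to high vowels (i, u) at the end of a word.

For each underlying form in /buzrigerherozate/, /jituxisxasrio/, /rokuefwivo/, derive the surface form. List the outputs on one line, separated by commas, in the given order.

buzrigerherozati, jituxisxasriu, rokuefwivu

/buzrigerherozate/: /e/ is a mid vowel in word-final position, so it raises to [i]. → [buzrigerherozati].
/jituxisxasrio/: /o/ is a mid vowel in word-final position, so it raises to [u]. → [jituxisxasriu].
/rokuefwivo/: /o/ is a mid vowel in word-final position, so it raises to [u]. → [rokuefwivu].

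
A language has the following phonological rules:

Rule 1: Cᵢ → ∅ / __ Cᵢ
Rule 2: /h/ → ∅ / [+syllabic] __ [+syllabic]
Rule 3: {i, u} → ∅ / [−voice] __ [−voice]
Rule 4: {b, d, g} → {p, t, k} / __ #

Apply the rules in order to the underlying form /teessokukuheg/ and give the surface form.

Rule 1 (degemination): /ss/ is a geminate; the first /s/ deletes. /teessokukuheg/ → teesokukuheg.
Rule 2 (intervocalic h-deletion): /h/ occurs between vowels /u/ and /e/, so it deletes. /teesokukuheg/ → teesokukueg.
Rule 3 (high vowel syncope): /u/ is a high vowel flanked by voiceless consonants /k/ and /k/, so it deletes. /teesokukueg/ → teesokkueg.
Rule 4 (final devoicing): /g/ is a voiced stop in word-final position, so it devoices to [k]. /teesokkueg/ → teesokkuek.

teesokkuek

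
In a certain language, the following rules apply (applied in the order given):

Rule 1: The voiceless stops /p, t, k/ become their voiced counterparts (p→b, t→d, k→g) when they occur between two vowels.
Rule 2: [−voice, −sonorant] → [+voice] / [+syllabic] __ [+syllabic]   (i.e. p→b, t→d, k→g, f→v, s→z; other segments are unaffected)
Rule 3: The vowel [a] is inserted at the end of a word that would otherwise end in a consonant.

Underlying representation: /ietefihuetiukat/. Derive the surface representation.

Rule 1 (intervocalic voicing): /t/ is a voiceless stop between vowels /e/ and /e/, so it voices to [d]. /t/ is a voiceless stop between vowels /e/ and /i/, so it voices to [d]. /k/ is a voiceless stop between vowels /u/ and /a/, so it voices to [g]. /ietefihuetiukat/ → iedefihuediugat.
Rule 2 (intervocalic voicing): /f/ is a voiceless obstruent between vowels /e/ and /i/, so it voices to [v]. /iedefihuediugat/ → iedevihuediugat.
Rule 3 (final a-epenthesis): the form ends in the consonant /t/, so [a] is inserted word-finally. /iedevihuediugat/ → iedevihuediugata.

iedevihuediugata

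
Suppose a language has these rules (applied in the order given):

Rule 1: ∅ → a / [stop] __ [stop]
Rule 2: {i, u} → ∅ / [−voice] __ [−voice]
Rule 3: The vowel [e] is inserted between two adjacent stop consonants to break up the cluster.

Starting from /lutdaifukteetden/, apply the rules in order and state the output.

Rule 1 (stop-cluster a-epenthesis): /t/ and /d/ form a stop–stop cluster, so [a] is inserted between them. /k/ and /t/ form a stop–stop cluster, so [a] is inserted between them. /t/ and /d/ form a stop–stop cluster, so [a] is inserted between them. /lutdaifukteetden/ → lutadaifukateetaden.
Rule 2 (high vowel syncope): /u/ is a high vowel flanked by voiceless consonants /f/ and /k/, so it deletes. /lutadaifukateetaden/ → lutadaifkateetaden.
Rule 3 (stop-cluster e-epenthesis): no segment meets the environment; /lutadaifkateetaden/ is unchanged.

lutadaifkateetaden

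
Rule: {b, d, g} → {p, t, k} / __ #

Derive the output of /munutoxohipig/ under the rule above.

/g/ is a voiced stop in word-final position, so it devoices to [k].
Surface form: [munutoxohipik].

munutoxohipik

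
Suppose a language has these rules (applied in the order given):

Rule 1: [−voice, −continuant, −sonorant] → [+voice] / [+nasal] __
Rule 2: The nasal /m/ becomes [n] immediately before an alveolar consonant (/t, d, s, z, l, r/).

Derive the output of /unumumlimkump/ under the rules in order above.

unumunlimgumb

Rule 1 (post-nasal voicing): /k/ is a voiceless stop immediately after the nasal /m/, so it voices to [g]. /p/ is a voiceless stop immediately after the nasal /m/, so it voices to [b]. /unumumlimkump/ → unumumlimgumb.
Rule 2 (nasal place assimilation): /m/ precedes the alveolar consonant /l/, so it assimilates in place to [n]. /unumumlimgumb/ → unumunlimgumb.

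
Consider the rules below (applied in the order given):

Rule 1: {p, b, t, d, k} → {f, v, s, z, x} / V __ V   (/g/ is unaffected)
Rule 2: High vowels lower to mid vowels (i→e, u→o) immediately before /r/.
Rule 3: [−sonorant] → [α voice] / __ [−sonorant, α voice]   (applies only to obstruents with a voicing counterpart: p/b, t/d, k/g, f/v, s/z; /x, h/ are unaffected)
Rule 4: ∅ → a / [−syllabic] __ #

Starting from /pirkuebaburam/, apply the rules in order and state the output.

perkuevavorama

Rule 1 (intervocalic spirantization): /b/ is a stop between vowels /e/ and /a/, so it spirantizes to the fricative [v]. /b/ is a stop between vowels /a/ and /u/, so it spirantizes to the fricative [v]. /pirkuebaburam/ → pirkuevavuram.
Rule 2 (pre-rhotic lowering): /i/ is a high vowel immediately before /r/, so it lowers to [e]. /u/ is a high vowel immediately before /r/, so it lowers to [o]. /pirkuevavuram/ → perkuevavoram.
Rule 3 (regressive voicing assimilation): no segment meets the environment; /perkuevavoram/ is unchanged.
Rule 4 (final a-epenthesis): the form ends in the consonant /m/, so [a] is inserted word-finally. /perkuevavoram/ → perkuevavorama.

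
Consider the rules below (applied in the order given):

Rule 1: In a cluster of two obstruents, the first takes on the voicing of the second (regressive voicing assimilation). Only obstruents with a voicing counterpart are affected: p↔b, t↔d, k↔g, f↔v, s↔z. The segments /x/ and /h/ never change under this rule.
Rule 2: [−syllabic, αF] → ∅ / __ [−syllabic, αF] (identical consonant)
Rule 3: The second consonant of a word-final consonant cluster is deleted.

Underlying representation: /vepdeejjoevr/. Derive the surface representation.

Rule 1 (regressive voicing assimilation): /p/ precedes the voiced obstruent /d/, so it voices to [b] by assimilation. /vepdeejjoevr/ → vebdeejjoevr.
Rule 2 (degemination): /jj/ is a geminate; the first /j/ deletes. /vebdeejjoevr/ → vebdeejoevr.
Rule 3 (final cluster simplification): /r/ is the second consonant of a word-final cluster /vr/, so it deletes. /vebdeejoevr/ → vebdeejoev.

vebdeejoev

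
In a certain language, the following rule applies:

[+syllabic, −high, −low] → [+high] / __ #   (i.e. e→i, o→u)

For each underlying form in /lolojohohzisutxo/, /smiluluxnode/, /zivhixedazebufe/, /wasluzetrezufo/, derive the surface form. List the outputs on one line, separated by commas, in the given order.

/lolojohohzisutxo/: /o/ is a mid vowel in word-final position, so it raises to [u]. → [lolojohohzisutxu].
/smiluluxnode/: /e/ is a mid vowel in word-final position, so it raises to [i]. → [smiluluxnodi].
/zivhixedazebufe/: /e/ is a mid vowel in word-final position, so it raises to [i]. → [zivhixedazebufi].
/wasluzetrezufo/: /o/ is a mid vowel in word-final position, so it raises to [u]. → [wasluzetrezufu].

lolojohohzisutxu, smiluluxnodi, zivhixedazebufi, wasluzetrezufu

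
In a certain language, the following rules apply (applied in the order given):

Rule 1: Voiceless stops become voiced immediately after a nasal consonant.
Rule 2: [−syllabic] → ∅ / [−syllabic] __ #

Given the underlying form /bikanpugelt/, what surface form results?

bikanbugel

Rule 1 (post-nasal voicing): /p/ is a voiceless stop immediately after the nasal /n/, so it voices to [b]. /bikanpugelt/ → bikanbugelt.
Rule 2 (final cluster simplification): /t/ is the second consonant of a word-final cluster /lt/, so it deletes. /bikanbugelt/ → bikanbugel.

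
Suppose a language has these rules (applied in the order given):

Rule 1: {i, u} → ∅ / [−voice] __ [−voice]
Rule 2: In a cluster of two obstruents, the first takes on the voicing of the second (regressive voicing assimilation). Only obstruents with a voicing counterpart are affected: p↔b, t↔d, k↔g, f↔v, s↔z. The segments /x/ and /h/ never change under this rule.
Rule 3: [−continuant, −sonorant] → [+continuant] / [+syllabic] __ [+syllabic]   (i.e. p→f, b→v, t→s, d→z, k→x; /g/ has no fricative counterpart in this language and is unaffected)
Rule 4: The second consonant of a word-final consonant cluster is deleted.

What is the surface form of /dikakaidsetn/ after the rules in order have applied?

Rule 1 (high vowel syncope): no segment meets the environment; /dikakaidsetn/ is unchanged.
Rule 2 (regressive voicing assimilation): /d/ precedes the voiceless obstruent /s/, so it devoices to [t] by assimilation. /dikakaidsetn/ → dikakaitsetn.
Rule 3 (intervocalic spirantization): /k/ is a stop between vowels /i/ and /a/, so it spirantizes to the fricative [x]. /k/ is a stop between vowels /a/ and /a/, so it spirantizes to the fricative [x]. /dikakaitsetn/ → dixaxaitsetn.
Rule 4 (final cluster simplification): /n/ is the second consonant of a word-final cluster /tn/, so it deletes. /dixaxaitsetn/ → dixaxaitset.

dixaxaitset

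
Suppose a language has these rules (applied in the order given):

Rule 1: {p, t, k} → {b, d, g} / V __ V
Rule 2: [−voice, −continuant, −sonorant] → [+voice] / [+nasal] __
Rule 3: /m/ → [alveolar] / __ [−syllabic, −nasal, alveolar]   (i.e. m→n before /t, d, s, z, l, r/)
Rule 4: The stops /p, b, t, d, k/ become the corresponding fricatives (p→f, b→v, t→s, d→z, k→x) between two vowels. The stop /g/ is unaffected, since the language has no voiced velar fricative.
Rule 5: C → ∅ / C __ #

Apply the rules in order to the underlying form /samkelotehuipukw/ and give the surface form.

Rule 1 (intervocalic voicing): /t/ is a voiceless stop between vowels /o/ and /e/, so it voices to [d]. /p/ is a voiceless stop between vowels /i/ and /u/, so it voices to [b]. /samkelotehuipukw/ → samkelodehuibukw.
Rule 2 (post-nasal voicing): /k/ is a voiceless stop immediately after the nasal /m/, so it voices to [g]. /samkelodehuibukw/ → samgelodehuibukw.
Rule 3 (nasal place assimilation): no segment meets the environment; /samgelodehuibukw/ is unchanged.
Rule 4 (intervocalic spirantization): /d/ is a stop between vowels /o/ and /e/, so it spirantizes to the fricative [z]. /b/ is a stop between vowels /i/ and /u/, so it spirantizes to the fricative [v]. /samgelodehuibukw/ → samgelozehuivukw.
Rule 5 (final cluster simplification): /w/ is the second consonant of a word-final cluster /kw/, so it deletes. /samgelozehuivukw/ → samgelozehuivuk.

samgelozehuivuk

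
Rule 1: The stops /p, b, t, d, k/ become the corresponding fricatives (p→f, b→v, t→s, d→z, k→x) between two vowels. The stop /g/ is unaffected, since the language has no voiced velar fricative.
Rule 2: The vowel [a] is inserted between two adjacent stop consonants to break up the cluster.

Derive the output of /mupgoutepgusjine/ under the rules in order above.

Rule 1 (intervocalic spirantization): /t/ is a stop between vowels /u/ and /e/, so it spirantizes to the fricative [s]. /mupgoutepgusjine/ → mupgousepgusjine.
Rule 2 (stop-cluster a-epenthesis): /p/ and /g/ form a stop–stop cluster, so [a] is inserted between them. /p/ and /g/ form a stop–stop cluster, so [a] is inserted between them. /mupgousepgusjine/ → mupagousepagusjine.

mupagousepagusjine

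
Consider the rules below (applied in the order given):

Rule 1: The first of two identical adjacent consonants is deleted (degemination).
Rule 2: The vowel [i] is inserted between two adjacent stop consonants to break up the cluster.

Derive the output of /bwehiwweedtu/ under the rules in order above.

bwehiweeditu

Rule 1 (degemination): /ww/ is a geminate; the first /w/ deletes. /bwehiwweedtu/ → bwehiweedtu.
Rule 2 (stop-cluster i-epenthesis): /d/ and /t/ form a stop–stop cluster, so [i] is inserted between them. /bwehiweedtu/ → bwehiweeditu.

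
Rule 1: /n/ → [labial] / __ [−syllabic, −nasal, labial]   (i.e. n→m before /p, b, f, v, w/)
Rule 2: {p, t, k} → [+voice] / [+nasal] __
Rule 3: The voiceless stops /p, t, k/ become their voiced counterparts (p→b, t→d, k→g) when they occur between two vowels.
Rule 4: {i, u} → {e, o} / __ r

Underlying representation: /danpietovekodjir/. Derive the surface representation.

Rule 1 (nasal place assimilation): /n/ precedes the labial consonant /p/, so it assimilates in place to [m]. /danpietovekodjir/ → dampietovekodjir.
Rule 2 (post-nasal voicing): /p/ is a voiceless stop immediately after the nasal /m/, so it voices to [b]. /dampietovekodjir/ → dambietovekodjir.
Rule 3 (intervocalic voicing): /t/ is a voiceless stop between vowels /e/ and /o/, so it voices to [d]. /k/ is a voiceless stop between vowels /e/ and /o/, so it voices to [g]. /dambietovekodjir/ → dambiedovegodjir.
Rule 4 (pre-rhotic lowering): /i/ is a high vowel immediately before /r/, so it lowers to [e]. /dambiedovegodjir/ → dambiedovegodjer.

dambiedovegodjer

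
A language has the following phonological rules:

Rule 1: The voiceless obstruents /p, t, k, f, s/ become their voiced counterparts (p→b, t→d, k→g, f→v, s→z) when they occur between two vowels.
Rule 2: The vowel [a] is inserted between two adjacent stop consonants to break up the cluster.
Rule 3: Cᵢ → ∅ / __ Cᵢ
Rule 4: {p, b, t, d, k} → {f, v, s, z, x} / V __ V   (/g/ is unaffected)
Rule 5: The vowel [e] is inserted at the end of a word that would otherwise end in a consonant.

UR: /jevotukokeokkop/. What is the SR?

jevozugogeoxaxope

Rule 1 (intervocalic voicing): /t/ is a voiceless obstruent between vowels /o/ and /u/, so it voices to [d]. /k/ is a voiceless obstruent between vowels /u/ and /o/, so it voices to [g]. /k/ is a voiceless obstruent between vowels /o/ and /e/, so it voices to [g]. /jevotukokeokkop/ → jevodugogeokkop.
Rule 2 (stop-cluster a-epenthesis): /k/ and /k/ form a stop–stop cluster, so [a] is inserted between them. /jevodugogeokkop/ → jevodugogeokakop.
Rule 3 (degemination): no segment meets the environment; /jevodugogeokakop/ is unchanged.
Rule 4 (intervocalic spirantization): /d/ is a stop between vowels /o/ and /u/, so it spirantizes to the fricative [z]. /k/ is a stop between vowels /o/ and /a/, so it spirantizes to the fricative [x]. /k/ is a stop between vowels /a/ and /o/, so it spirantizes to the fricative [x]. /jevodugogeokakop/ → jevozugogeoxaxop.
Rule 5 (final e-epenthesis): the form ends in the consonant /p/, so [e] is inserted word-finally. /jevozugogeoxaxop/ → jevozugogeoxaxope.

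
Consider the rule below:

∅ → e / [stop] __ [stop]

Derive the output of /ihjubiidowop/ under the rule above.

ihjubiidowop

No segment of /ihjubiidowop/ meets the structural description of the rule, so the form surfaces unchanged.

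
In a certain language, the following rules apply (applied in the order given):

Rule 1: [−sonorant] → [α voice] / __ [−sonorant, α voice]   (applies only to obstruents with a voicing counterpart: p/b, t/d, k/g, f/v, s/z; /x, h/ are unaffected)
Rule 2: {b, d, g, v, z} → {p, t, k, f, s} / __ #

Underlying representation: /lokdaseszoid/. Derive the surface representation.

logdasezzoit

Rule 1 (regressive voicing assimilation): /k/ precedes the voiced obstruent /d/, so it voices to [g] by assimilation. /s/ precedes the voiced obstruent /z/, so it voices to [z] by assimilation. /lokdaseszoid/ → logdasezzoid.
Rule 2 (final devoicing): /d/ is a voiced obstruent in word-final position, so it devoices to [t]. /logdasezzoid/ → logdasezzoit.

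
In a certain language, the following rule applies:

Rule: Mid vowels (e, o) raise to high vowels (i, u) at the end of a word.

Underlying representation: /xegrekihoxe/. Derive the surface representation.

Scanning /xegrekihoxe/: /e/ at position 2 is not in the conditioning environment; /e/ at position 5 is not in the conditioning environment; /o/ at position 9 is not in the conditioning environment; /e/ is a mid vowel in word-final position, so it raises to [i].
Result: [xegrekihoxi].

xegrekihoxi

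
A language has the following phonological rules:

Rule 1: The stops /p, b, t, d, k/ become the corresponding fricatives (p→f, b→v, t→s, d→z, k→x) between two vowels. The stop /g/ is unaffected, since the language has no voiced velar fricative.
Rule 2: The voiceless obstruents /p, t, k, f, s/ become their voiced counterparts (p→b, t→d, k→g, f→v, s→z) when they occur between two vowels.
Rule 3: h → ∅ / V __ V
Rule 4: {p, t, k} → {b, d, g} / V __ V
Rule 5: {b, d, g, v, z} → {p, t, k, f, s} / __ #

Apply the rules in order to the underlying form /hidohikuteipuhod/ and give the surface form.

hizoixuzeivuot

Rule 1 (intervocalic spirantization): /d/ is a stop between vowels /i/ and /o/, so it spirantizes to the fricative [z]. /k/ is a stop between vowels /i/ and /u/, so it spirantizes to the fricative [x]. /t/ is a stop between vowels /u/ and /e/, so it spirantizes to the fricative [s]. /p/ is a stop between vowels /i/ and /u/, so it spirantizes to the fricative [f]. /hidohikuteipuhod/ → hizohixuseifuhod.
Rule 2 (intervocalic voicing): /s/ is a voiceless obstruent between vowels /u/ and /e/, so it voices to [z]. /f/ is a voiceless obstruent between vowels /i/ and /u/, so it voices to [v]. /hizohixuseifuhod/ → hizohixuzeivuhod.
Rule 3 (intervocalic h-deletion): /h/ occurs between vowels /o/ and /i/, so it deletes. /h/ occurs between vowels /u/ and /o/, so it deletes. /hizohixuzeivuhod/ → hizoixuzeivuod.
Rule 4 (intervocalic voicing): no segment meets the environment; /hizoixuzeivuod/ is unchanged.
Rule 5 (final devoicing): /d/ is a voiced obstruent in word-final position, so it devoices to [t]. /hizoixuzeivuod/ → hizoixuzeivuot.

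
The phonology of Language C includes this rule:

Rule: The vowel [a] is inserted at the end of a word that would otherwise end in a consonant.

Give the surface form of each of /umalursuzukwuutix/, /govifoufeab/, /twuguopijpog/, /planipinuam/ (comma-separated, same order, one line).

umalursuzukwuutixa, govifoufeaba, twuguopijpoga, planipinuama

/umalursuzukwuutix/: the form ends in the consonant /x/, so [a] is inserted word-finally. → [umalursuzukwuutixa].
/govifoufeab/: the form ends in the consonant /b/, so [a] is inserted word-finally. → [govifoufeaba].
/twuguopijpog/: the form ends in the consonant /g/, so [a] is inserted word-finally. → [twuguopijpoga].
/planipinuam/: the form ends in the consonant /m/, so [a] is inserted word-finally. → [planipinuama].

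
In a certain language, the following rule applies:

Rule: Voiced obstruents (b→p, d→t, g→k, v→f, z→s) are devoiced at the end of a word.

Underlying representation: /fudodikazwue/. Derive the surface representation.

fudodikazwue

No segment of /fudodikazwue/ meets the structural description of the rule, so the form surfaces unchanged.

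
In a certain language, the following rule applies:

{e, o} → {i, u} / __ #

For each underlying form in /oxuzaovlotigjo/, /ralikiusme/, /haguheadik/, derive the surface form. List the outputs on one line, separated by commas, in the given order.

oxuzaovlotigju, ralikiusmi, haguheadik

/oxuzaovlotigjo/: /o/ is a mid vowel in word-final position, so it raises to [u]. → [oxuzaovlotigju].
/ralikiusme/: /e/ is a mid vowel in word-final position, so it raises to [i]. → [ralikiusmi].
/haguheadik/: the rule's environment is not met; surfaces unchanged as [haguheadik].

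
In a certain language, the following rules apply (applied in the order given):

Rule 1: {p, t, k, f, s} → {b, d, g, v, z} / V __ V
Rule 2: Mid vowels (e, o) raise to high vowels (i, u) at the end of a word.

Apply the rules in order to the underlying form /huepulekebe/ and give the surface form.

Rule 1 (intervocalic voicing): /p/ is a voiceless obstruent between vowels /e/ and /u/, so it voices to [b]. /k/ is a voiceless obstruent between vowels /e/ and /e/, so it voices to [g]. /huepulekebe/ → huebulegebe.
Rule 2 (final vowel raising): /e/ is a mid vowel in word-final position, so it raises to [i]. /huebulegebe/ → huebulegebi.

huebulegebi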